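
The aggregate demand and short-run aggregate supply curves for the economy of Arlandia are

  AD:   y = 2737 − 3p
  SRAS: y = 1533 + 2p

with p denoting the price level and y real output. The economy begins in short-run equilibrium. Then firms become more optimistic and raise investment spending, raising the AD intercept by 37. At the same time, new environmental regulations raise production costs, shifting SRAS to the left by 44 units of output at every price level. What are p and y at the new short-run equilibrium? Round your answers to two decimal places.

p = 257.00, y = 2003.00

After both shocks: AD is y = 2774 − 3p and SRAS is y = 1489 + 2p.
Setting them equal: 1285 = 5p, so p = 257.00.
Substituting into AD, y = 2003.00.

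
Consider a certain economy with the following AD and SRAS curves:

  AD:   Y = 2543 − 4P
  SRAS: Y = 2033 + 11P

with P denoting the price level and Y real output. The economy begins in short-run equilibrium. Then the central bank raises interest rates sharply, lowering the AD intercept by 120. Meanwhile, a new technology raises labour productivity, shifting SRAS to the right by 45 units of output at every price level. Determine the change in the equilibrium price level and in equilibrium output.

ΔP = -11, ΔY = -76

After both shocks: AD is Y = 2423 − 4P and SRAS is Y = 2078 + 11P.
Setting them equal: 345 = 15P, so P = 23.
Y = 2423 − 4·23 = 2331.
Initially P = 34, Y = 2407, so ΔP = -11 and ΔY = -76.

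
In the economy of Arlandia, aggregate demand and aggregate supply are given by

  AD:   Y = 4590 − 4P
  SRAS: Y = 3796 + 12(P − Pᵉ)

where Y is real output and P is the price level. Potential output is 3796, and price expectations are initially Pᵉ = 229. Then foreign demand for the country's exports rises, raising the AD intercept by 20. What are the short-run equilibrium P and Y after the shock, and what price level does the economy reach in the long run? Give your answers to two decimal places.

AD shifts right: new AD is Y = 4610 − 4P. With Pᵉ = 229, SRAS is Y = 1048 + 12P.
Short run: 4610 − 4P = 1048 + 12P gives 3562 = 16P, so P = 222.63 and Y = 4610 − 4P = 3719.50.
Y = 3719.50 is below potential 3796; expectations adjust and SRAS shifts right until Y = 3796.
Long run: on the new AD curve, 3796 = 4610 − 4P gives P = 203.50.

Short run: P = 222.63, Y = 3719.50. Long run: P = 203.50.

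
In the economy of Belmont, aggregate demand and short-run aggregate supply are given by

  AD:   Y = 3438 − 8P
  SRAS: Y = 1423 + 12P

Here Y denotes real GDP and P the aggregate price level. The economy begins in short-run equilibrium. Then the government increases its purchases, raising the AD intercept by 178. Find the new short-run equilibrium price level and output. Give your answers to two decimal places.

P = 109.65, Y = 2738.80

This is a positive demand shock: AD shifts right.
New AD: Y = 3616 − 8P.
Set AD = SRAS: 3616 − 8P = 1423 + 12P, so 2193 = 20P and P = 109.65.
Substituting into AD, Y = 2738.80.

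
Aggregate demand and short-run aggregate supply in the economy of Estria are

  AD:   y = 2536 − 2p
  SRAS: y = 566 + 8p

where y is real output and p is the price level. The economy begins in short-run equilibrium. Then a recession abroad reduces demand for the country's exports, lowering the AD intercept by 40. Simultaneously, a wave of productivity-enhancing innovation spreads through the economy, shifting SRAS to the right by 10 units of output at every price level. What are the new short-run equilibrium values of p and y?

p = 192, y = 2112

After both shocks: AD is y = 2496 − 2p and SRAS is y = 576 + 8p.
Setting them equal: 1920 = 10p, so p = 192.
y = 2496 − 2·192 = 2112.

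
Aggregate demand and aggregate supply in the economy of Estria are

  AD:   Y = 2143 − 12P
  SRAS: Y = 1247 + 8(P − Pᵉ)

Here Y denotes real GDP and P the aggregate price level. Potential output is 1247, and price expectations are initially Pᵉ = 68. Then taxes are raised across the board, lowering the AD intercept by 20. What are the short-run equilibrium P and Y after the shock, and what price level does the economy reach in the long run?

AD shifts left: new AD is Y = 2123 − 12P. With Pᵉ = 68, SRAS is Y = 703 + 8P.
Short run: 2123 − 12P = 703 + 8P gives 1420 = 20P, so P = 71 and Y = 2123 − 12·71 = 1271.
Y = 1271 is above potential 1247; expectations adjust and SRAS shifts left until Y = 1247.
Long run: on the new AD curve, 1247 = 2123 − 12P gives P = 73.

Short run: P = 71, Y = 1271. Long run: P = 73.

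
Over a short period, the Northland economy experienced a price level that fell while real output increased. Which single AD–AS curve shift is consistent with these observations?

SRAS shifted right

P fell and Y rose. An AD shift moves P and Y in the same direction; an SRAS shift moves them in opposite directions.
Here P and Y moved in opposite directions, so the SRAS curve shifted.
Since Y rose, SRAS shifted right.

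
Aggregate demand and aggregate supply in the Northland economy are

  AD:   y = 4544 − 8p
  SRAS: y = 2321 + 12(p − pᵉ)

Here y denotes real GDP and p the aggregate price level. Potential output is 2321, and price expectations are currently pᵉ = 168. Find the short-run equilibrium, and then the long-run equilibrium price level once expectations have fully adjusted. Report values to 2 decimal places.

Short run: p = 211.95, y = 2848.40. Long run: p = 277.88.

Short run: with pᵉ = 168, SRAS is y = 305 + 12p. Setting AD = SRAS gives 4239 = 20p, so p = 211.95 and y = 4544 − 8p = 2848.40.
Output 2848.40 is above potential 2321, so over time expected prices rise and SRAS shifts left until y returns to 2321.
Long run: y = 2321 on the AD curve gives 2321 = 4544 − 8p, so p = 277.88.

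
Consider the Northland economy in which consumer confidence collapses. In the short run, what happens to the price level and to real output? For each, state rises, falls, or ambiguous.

Price level: falls; output: falls

This is a negative demand shock: AD shifts left.
Moving along the upward-sloping SRAS curve, P falls and Y falls.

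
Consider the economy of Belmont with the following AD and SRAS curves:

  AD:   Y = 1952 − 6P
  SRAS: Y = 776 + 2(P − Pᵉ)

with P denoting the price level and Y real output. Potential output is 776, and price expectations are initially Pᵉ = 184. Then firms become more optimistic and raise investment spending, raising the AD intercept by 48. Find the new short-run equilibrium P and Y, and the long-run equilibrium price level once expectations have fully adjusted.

Short run: P = 199, Y = 806. Long run: P = 204.

AD shifts right: new AD is Y = 2000 − 6P. With Pᵉ = 184, SRAS is Y = 408 + 2P.
Short run: 2000 − 6P = 408 + 2P gives 1592 = 8P, so P = 199 and Y = 2000 − 6·199 = 806.
Y = 806 is above potential 776; expectations adjust and SRAS shifts left until Y = 776.
Long run: on the new AD curve, 776 = 2000 − 6P gives P = 204.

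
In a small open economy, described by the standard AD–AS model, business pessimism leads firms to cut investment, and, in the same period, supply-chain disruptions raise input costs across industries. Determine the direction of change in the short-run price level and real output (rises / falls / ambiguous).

Price level: ambiguous; output: falls

The first event is a negative demand shock: AD shifts left, which by itself pushes P down and Y down.
The second is an adverse supply shock: SRAS shifts left, which by itself pushes P up and Y down.
The two shocks push P in opposite directions, so the effect on P is ambiguous. Both shocks push Y down, so Y falls.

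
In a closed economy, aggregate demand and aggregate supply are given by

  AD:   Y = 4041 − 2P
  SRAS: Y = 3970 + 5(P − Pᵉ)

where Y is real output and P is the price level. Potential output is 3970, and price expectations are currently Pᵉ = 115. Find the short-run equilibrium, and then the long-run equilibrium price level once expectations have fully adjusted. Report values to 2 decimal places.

Short run: P = 92.29, Y = 3856.43. Long run: P = 35.50.

Short run: with Pᵉ = 115, SRAS is Y = 3395 + 5P. Setting AD = SRAS gives 646 = 7P, so P = 92.29 and Y = 4041 − 2P = 3856.43.
Output 3856.43 is below potential 3970, so over time expected prices fall and SRAS shifts right until Y returns to 3970.
Long run: Y = 3970 on the AD curve gives 3970 = 4041 − 2P, so P = 35.50.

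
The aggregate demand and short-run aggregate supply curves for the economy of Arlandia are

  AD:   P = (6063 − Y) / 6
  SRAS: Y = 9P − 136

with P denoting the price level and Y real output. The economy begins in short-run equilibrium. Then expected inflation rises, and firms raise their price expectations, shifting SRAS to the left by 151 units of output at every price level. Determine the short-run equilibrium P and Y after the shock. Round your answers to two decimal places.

P = 423.33, Y = 3523.00

This is a negative supply shock: SRAS shifts left.
New SRAS: Y = 9P − 287.
Set AD = SRAS: 6063 − 6P = 9P − 287, so 6350 = 15P and P = 423.33.
Substituting into AD, Y = 3523.00.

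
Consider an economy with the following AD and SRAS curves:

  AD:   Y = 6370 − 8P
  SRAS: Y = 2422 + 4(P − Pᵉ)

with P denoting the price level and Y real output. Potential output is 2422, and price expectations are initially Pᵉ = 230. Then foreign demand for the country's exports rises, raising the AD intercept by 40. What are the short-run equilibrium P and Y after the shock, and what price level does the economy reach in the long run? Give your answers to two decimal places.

AD shifts right: new AD is Y = 6410 − 8P. With Pᵉ = 230, SRAS is Y = 1502 + 4P.
Short run: 6410 − 8P = 1502 + 4P gives 4908 = 12P, so P = 409.00 and Y = 6410 − 8P = 3138.00.
Y = 3138.00 is above potential 2422; expectations adjust and SRAS shifts left until Y = 2422.
Long run: on the new AD curve, 2422 = 6410 − 8P gives P = 498.50.

Short run: P = 409.00, Y = 3138.00. Long run: P = 498.50.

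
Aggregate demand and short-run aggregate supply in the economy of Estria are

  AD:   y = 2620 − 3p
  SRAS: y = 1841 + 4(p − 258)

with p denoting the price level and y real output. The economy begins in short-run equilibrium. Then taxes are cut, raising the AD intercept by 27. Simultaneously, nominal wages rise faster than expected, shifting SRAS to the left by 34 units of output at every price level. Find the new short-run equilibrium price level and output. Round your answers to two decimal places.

p = 267.43, y = 1844.71

After both shocks: AD is y = 2647 − 3p and SRAS is y = 775 + 4p.
Setting them equal: 1872 = 7p, so p = 267.43.
Substituting into AD, y = 1844.71.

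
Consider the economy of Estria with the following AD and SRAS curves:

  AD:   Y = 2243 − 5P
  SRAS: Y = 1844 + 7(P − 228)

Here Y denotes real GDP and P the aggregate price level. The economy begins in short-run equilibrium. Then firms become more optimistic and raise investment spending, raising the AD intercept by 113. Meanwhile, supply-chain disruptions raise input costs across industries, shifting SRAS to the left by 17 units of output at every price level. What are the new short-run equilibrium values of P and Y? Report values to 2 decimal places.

P = 177.08, Y = 1470.58

After both shocks: AD is Y = 2356 − 5P and SRAS is Y = 231 + 7P.
Setting them equal: 2125 = 12P, so P = 177.08.
Substituting into AD, Y = 1470.58.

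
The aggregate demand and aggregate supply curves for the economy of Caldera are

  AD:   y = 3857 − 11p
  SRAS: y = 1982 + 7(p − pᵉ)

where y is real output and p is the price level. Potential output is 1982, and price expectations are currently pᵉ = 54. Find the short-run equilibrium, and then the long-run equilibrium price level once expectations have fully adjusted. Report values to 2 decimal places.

Short run: with pᵉ = 54, SRAS is y = 1604 + 7p. Setting AD = SRAS gives 2253 = 18p, so p = 125.17 and y = 3857 − 11p = 2480.17.
Output 2480.17 is above potential 1982, so over time expected prices rise and SRAS shifts left until y returns to 1982.
Long run: y = 1982 on the AD curve gives 1982 = 3857 − 11p, so p = 170.45.

Short run: p = 125.17, y = 2480.17. Long run: p = 170.45.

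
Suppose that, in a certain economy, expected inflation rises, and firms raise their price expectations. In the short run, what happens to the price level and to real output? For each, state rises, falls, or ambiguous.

This is an adverse supply shock: SRAS shifts left.
Moving along the downward-sloping AD curve, P rises and Y falls.

Price level: rises; output: falls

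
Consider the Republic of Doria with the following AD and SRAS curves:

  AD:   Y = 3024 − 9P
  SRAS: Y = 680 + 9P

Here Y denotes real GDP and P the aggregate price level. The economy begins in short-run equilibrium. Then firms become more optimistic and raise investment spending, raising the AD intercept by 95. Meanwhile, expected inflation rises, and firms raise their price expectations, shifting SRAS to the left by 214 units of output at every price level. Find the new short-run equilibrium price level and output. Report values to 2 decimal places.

P = 147.39, Y = 1792.50

After both shocks: AD is Y = 3119 − 9P and SRAS is Y = 466 + 9P.
Setting them equal: 2653 = 18P, so P = 147.39.
Substituting into AD, Y = 1792.50.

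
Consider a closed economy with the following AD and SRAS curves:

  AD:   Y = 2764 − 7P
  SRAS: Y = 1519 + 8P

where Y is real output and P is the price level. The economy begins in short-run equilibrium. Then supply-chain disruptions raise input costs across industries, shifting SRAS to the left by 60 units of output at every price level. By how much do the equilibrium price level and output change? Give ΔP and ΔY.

ΔP = +4, ΔY = -28

This is a negative supply shock: SRAS shifts left.
New SRAS: Y = 1459 + 8P.
Set AD = SRAS: 2764 − 7P = 1459 + 8P, so 1305 = 15P and P = 87.
Y = 2764 − 7·87 = 2155.
Initially P = 83, Y = 2183, so ΔP = +4 and ΔY = -28.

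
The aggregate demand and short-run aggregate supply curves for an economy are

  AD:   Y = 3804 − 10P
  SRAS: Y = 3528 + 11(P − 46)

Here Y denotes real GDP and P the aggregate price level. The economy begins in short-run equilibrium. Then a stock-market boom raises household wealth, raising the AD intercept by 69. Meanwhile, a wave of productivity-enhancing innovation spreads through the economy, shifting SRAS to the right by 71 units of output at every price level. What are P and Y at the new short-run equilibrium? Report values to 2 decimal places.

P = 37.14, Y = 3501.57

After both shocks: AD is Y = 3873 − 10P and SRAS is Y = 3093 + 11P.
Setting them equal: 780 = 21P, so P = 37.14.
Substituting into AD, Y = 3501.57.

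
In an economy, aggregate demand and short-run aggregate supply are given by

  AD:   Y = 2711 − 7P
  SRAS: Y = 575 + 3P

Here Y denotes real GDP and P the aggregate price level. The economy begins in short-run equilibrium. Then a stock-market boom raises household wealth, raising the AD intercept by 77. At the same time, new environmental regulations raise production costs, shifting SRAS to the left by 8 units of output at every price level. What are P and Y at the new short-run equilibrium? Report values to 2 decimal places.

P = 222.10, Y = 1233.30

After both shocks: AD is Y = 2788 − 7P and SRAS is Y = 567 + 3P.
Setting them equal: 2221 = 10P, so P = 222.10.
Substituting into AD, Y = 1233.30.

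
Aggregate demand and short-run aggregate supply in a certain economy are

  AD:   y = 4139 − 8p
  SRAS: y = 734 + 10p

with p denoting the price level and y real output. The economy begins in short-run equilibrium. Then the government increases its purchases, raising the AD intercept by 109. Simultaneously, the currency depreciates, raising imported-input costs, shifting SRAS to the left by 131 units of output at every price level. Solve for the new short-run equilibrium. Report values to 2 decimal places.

p = 202.50, y = 2628.00

After both shocks: AD is y = 4248 − 8p and SRAS is y = 603 + 10p.
Setting them equal: 3645 = 18p, so p = 202.50.
Substituting into AD, y = 2628.00.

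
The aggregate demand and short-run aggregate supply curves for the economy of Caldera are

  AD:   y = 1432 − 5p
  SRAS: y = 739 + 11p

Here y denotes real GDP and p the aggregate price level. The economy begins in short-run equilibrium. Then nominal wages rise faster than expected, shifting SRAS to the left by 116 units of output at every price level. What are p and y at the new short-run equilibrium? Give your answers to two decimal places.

This is a negative supply shock: SRAS shifts left.
New SRAS: y = 623 + 11p.
Set AD = SRAS: 1432 − 5p = 623 + 11p, so 809 = 16p and p = 50.56.
Substituting into AD, y = 1179.19.

p = 50.56, y = 1179.19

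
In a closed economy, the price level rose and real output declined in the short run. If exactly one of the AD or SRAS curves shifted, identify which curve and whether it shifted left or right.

SRAS shifted left

P rose and Y fell. An AD shift moves P and Y in the same direction; an SRAS shift moves them in opposite directions.
Here P and Y moved in opposite directions, so the SRAS curve shifted.
Since Y fell, SRAS shifted left.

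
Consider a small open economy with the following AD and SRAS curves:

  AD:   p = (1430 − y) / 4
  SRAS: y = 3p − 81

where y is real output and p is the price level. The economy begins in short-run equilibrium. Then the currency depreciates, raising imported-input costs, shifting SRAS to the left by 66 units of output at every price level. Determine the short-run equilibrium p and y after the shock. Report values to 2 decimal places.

p = 225.29, y = 528.86

This is a negative supply shock: SRAS shifts left.
New SRAS: y = 3p − 147.
Set AD = SRAS: 1430 − 4p = 3p − 147, so 1577 = 7p and p = 225.29.
Substituting into AD, y = 528.86.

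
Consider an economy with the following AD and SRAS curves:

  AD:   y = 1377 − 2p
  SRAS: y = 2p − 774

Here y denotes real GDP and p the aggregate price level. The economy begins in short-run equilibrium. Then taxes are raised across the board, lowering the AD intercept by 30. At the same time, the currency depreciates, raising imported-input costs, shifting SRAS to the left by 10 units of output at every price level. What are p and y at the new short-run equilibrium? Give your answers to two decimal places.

After both shocks: AD is y = 1347 − 2p and SRAS is y = 2p − 784.
Setting them equal: 2131 = 4p, so p = 532.75.
Substituting into AD, y = 281.50.

p = 532.75, y = 281.50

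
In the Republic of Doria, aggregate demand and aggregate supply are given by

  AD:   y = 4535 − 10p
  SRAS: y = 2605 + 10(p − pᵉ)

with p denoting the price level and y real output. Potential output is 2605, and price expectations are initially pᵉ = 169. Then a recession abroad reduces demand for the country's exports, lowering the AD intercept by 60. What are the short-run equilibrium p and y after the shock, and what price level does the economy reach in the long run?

Short run: p = 178, y = 2695. Long run: p = 187.

AD shifts left: new AD is y = 4475 − 10p. With pᵉ = 169, SRAS is y = 915 + 10p.
Short run: 4475 − 10p = 915 + 10p gives 3560 = 20p, so p = 178 and y = 4475 − 10·178 = 2695.
y = 2695 is above potential 2605; expectations adjust and SRAS shifts left until y = 2605.
Long run: on the new AD curve, 2605 = 4475 − 10p gives p = 187.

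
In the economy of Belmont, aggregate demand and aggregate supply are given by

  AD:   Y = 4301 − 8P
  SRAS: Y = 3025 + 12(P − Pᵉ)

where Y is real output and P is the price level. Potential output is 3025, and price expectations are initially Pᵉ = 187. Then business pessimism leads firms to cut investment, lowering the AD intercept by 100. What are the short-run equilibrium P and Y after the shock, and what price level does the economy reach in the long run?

Short run: P = 171, Y = 2833. Long run: P = 147.

AD shifts left: new AD is Y = 4201 − 8P. With Pᵉ = 187, SRAS is Y = 781 + 12P.
Short run: 4201 − 8P = 781 + 12P gives 3420 = 20P, so P = 171 and Y = 4201 − 8·171 = 2833.
Y = 2833 is below potential 3025; expectations adjust and SRAS shifts right until Y = 3025.
Long run: on the new AD curve, 3025 = 4201 − 8P gives P = 147.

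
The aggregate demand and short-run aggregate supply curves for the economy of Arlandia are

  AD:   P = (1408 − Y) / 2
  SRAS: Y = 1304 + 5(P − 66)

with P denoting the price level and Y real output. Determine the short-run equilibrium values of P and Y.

Write SRAS as Y = 1304 + 5P − 330 = 974 + 5P.
Rearrange AD to Y = 1408 − 2P.
Set AD = SRAS: 1408 − 2P = 974 + 5P, so 434 = 7P and P = 62.
Then Y = 1408 − 2·62 = 1284.

P = 62, Y = 1284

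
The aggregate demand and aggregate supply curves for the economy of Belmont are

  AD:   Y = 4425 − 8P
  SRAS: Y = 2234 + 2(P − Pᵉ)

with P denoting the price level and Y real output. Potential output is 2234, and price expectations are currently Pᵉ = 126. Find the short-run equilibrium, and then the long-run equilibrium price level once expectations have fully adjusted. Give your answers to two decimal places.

Short run: P = 244.30, Y = 2470.60. Long run: P = 273.88.

Short run: with Pᵉ = 126, SRAS is Y = 1982 + 2P. Setting AD = SRAS gives 2443 = 10P, so P = 244.30 and Y = 4425 − 8P = 2470.60.
Output 2470.60 is above potential 2234, so over time expected prices rise and SRAS shifts left until Y returns to 2234.
Long run: Y = 2234 on the AD curve gives 2234 = 4425 − 8P, so P = 273.88.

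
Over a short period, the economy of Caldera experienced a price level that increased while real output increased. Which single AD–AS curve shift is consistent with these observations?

P rose and Y rose. An AD shift moves P and Y in the same direction; an SRAS shift moves them in opposite directions.
Here P and Y moved in the same direction, so the AD curve shifted.
Since Y rose, AD shifted right.

AD shifted right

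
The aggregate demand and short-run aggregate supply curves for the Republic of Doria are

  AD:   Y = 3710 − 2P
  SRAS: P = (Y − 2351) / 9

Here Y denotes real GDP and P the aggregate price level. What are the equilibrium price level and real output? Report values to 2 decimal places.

P = 123.55, Y = 3462.91

Rearrange SRAS to Y = 2351 + 9P.
Set AD = SRAS: 3710 − 2P = 2351 + 9P, so 1359 = 11P and P = 123.55.
Substituting into AD, Y = 3710 − 2P = 3462.91.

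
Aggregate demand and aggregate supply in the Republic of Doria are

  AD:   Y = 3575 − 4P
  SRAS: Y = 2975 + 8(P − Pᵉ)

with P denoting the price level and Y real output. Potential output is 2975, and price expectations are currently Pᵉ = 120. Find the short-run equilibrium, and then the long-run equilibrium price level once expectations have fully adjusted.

Short run: with Pᵉ = 120, SRAS is Y = 2015 + 8P. Setting AD = SRAS gives 1560 = 12P, so P = 130 and Y = 3575 − 4·130 = 3055.
Output 3055 is above potential 2975, so over time expected prices rise and SRAS shifts left until Y returns to 2975.
Long run: Y = 2975 on the AD curve gives 2975 = 3575 − 4P, so P = 150.

Short run: P = 130, Y = 3055. Long run: P = 150.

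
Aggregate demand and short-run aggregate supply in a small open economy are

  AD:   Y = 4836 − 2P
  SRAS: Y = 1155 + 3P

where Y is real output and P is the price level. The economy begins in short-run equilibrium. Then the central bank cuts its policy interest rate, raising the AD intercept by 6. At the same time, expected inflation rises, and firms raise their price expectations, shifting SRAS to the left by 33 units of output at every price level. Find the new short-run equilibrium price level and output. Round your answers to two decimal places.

P = 744.00, Y = 3354.00

After both shocks: AD is Y = 4842 − 2P and SRAS is Y = 1122 + 3P.
Setting them equal: 3720 = 5P, so P = 744.00.
Substituting into AD, Y = 3354.00.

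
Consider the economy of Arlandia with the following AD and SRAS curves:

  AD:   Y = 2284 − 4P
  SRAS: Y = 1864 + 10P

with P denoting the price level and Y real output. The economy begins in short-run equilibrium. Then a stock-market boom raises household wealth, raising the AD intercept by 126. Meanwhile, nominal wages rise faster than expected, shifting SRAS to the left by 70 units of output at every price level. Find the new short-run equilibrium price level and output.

P = 44, Y = 2234

After both shocks: AD is Y = 2410 − 4P and SRAS is Y = 1794 + 10P.
Setting them equal: 616 = 14P, so P = 44.
Y = 2410 − 4·44 = 2234.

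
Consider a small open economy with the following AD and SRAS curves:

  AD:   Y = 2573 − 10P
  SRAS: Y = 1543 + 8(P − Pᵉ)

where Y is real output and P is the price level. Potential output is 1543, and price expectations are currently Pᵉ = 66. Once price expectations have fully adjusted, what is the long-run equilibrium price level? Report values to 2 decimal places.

Long-run P = 103.00

Short run: with Pᵉ = 66, SRAS is Y = 1015 + 8P. Setting AD = SRAS gives 1558 = 18P, so P = 86.56 and Y = 2573 − 10P = 1707.44.
Output 1707.44 is above potential 1543, so over time expected prices rise and SRAS shifts left until Y returns to 1543.
Long run: Y = 1543 on the AD curve gives 1543 = 2573 − 10P, so P = 103.00.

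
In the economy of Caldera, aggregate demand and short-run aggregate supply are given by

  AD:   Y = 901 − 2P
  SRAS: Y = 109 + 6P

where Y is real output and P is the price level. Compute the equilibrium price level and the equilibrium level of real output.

P = 99, Y = 703

Set AD = SRAS: 901 − 2P = 109 + 6P, so 792 = 8P and P = 99.
Then Y = 901 − 2·99 = 703.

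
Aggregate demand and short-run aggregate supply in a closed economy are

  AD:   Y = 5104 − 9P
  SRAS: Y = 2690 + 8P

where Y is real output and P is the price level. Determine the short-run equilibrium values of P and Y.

Set AD = SRAS: 5104 − 9P = 2690 + 8P, so 2414 = 17P and P = 142.
Then Y = 5104 − 9·142 = 3826.

P = 142, Y = 3826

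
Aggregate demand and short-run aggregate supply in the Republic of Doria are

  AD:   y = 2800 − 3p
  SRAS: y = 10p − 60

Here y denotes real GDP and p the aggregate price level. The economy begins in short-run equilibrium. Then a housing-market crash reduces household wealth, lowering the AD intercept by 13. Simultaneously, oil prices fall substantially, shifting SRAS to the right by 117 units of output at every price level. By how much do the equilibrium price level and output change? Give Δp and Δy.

After both shocks: AD is y = 2787 − 3p and SRAS is y = 57 + 10p.
Setting them equal: 2730 = 13p, so p = 210.
y = 2787 − 3·210 = 2157.
Initially p = 220, y = 2140, so Δp = -10 and Δy = +17.

Δp = -10, Δy = +17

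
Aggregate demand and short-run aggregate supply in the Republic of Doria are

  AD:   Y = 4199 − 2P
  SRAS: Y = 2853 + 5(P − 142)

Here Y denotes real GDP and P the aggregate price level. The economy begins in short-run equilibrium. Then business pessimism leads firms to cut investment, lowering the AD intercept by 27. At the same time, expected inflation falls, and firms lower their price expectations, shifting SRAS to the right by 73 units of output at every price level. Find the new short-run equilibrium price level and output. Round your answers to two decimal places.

After both shocks: AD is Y = 4172 − 2P and SRAS is Y = 2216 + 5P.
Setting them equal: 1956 = 7P, so P = 279.43.
Substituting into AD, Y = 3613.14.

P = 279.43, Y = 3613.14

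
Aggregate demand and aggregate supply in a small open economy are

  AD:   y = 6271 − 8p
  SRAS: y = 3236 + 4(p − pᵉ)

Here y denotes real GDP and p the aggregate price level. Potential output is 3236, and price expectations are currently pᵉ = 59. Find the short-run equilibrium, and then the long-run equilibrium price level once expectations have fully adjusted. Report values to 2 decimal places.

Short run: p = 272.58, y = 4090.33. Long run: p = 379.38.

Short run: with pᵉ = 59, SRAS is y = 3000 + 4p. Setting AD = SRAS gives 3271 = 12p, so p = 272.58 and y = 6271 − 8p = 4090.33.
Output 4090.33 is above potential 3236, so over time expected prices rise and SRAS shifts left until y returns to 3236.
Long run: y = 3236 on the AD curve gives 3236 = 6271 − 8p, so p = 379.38.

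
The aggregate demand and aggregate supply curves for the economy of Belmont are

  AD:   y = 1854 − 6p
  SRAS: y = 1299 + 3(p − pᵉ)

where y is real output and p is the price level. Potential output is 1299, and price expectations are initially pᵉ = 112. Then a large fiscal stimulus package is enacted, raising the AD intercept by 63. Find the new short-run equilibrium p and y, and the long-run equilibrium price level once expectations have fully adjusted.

Short run: p = 106, y = 1281. Long run: p = 103.

AD shifts right: new AD is y = 1917 − 6p. With pᵉ = 112, SRAS is y = 963 + 3p.
Short run: 1917 − 6p = 963 + 3p gives 954 = 9p, so p = 106 and y = 1917 − 6·106 = 1281.
y = 1281 is below potential 1299; expectations adjust and SRAS shifts right until y = 1299.
Long run: on the new AD curve, 1299 = 1917 − 6p gives p = 103.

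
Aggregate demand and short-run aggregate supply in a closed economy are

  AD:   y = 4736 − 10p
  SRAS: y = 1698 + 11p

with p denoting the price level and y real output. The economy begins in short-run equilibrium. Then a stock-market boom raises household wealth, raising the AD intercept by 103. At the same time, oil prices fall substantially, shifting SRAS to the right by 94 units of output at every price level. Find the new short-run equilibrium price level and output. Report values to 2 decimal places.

After both shocks: AD is y = 4839 − 10p and SRAS is y = 1792 + 11p.
Setting them equal: 3047 = 21p, so p = 145.10.
Substituting into AD, y = 3388.05.

p = 145.10, y = 3388.05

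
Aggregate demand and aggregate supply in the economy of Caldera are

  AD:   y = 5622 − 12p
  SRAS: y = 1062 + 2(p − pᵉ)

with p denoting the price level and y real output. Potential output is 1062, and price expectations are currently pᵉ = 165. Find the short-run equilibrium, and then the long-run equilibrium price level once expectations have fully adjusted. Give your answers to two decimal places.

Short run: p = 349.29, y = 1430.57. Long run: p = 380.00.

Short run: with pᵉ = 165, SRAS is y = 732 + 2p. Setting AD = SRAS gives 4890 = 14p, so p = 349.29 and y = 5622 − 12p = 1430.57.
Output 1430.57 is above potential 1062, so over time expected prices rise and SRAS shifts left until y returns to 1062.
Long run: y = 1062 on the AD curve gives 1062 = 5622 − 12p, so p = 380.00.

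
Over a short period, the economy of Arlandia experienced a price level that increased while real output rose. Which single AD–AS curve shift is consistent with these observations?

P rose and Y rose. An AD shift moves P and Y in the same direction; an SRAS shift moves them in opposite directions.
Here P and Y moved in the same direction, so the AD curve shifted.
Since Y rose, AD shifted right.

AD shifted right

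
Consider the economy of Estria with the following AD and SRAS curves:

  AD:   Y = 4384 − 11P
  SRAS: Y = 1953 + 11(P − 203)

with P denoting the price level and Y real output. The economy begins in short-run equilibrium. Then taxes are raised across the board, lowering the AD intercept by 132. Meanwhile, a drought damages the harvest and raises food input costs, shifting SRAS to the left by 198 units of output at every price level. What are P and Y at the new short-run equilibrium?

P = 215, Y = 1887

After both shocks: AD is Y = 4252 − 11P and SRAS is Y = 11P − 478.
Setting them equal: 4730 = 22P, so P = 215.
Y = 4252 − 11·215 = 1887.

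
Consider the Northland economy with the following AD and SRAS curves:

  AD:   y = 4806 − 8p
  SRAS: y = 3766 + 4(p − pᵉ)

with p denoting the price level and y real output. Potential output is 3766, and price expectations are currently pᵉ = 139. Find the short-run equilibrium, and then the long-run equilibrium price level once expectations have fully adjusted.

Short run: with pᵉ = 139, SRAS is y = 3210 + 4p. Setting AD = SRAS gives 1596 = 12p, so p = 133 and y = 4806 − 8·133 = 3742.
Output 3742 is below potential 3766, so over time expected prices fall and SRAS shifts right until y returns to 3766.
Long run: y = 3766 on the AD curve gives 3766 = 4806 − 8p, so p = 130.

Short run: p = 133, y = 3742. Long run: p = 130.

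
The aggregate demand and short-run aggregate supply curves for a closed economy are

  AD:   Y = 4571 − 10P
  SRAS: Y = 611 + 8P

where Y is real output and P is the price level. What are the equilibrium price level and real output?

P = 220, Y = 2371

Set AD = SRAS: 4571 − 10P = 611 + 8P, so 3960 = 18P and P = 220.
Then Y = 4571 − 10·220 = 2371.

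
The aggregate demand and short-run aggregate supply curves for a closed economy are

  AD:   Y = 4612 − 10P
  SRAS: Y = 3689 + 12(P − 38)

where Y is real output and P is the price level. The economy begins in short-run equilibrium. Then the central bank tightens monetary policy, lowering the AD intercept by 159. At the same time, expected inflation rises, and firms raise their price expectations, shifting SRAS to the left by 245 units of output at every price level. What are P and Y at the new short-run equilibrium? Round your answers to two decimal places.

P = 66.59, Y = 3787.09

After both shocks: AD is Y = 4453 − 10P and SRAS is Y = 2988 + 12P.
Setting them equal: 1465 = 22P, so P = 66.59.
Substituting into AD, Y = 3787.09.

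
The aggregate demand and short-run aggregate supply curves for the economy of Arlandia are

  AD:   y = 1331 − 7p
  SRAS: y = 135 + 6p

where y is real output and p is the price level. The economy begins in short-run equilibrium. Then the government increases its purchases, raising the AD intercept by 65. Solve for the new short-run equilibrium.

p = 97, y = 717

This is a positive demand shock: AD shifts right.
New AD: y = 1396 − 7p.
Set AD = SRAS: 1396 − 7p = 135 + 6p, so 1261 = 13p and p = 97.
y = 1396 − 7·97 = 717.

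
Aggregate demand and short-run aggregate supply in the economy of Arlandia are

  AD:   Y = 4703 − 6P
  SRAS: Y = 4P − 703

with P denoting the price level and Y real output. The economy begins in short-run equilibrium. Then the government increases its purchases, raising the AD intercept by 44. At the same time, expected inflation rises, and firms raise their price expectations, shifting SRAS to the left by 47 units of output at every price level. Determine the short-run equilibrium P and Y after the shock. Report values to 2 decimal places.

After both shocks: AD is Y = 4747 − 6P and SRAS is Y = 4P − 750.
Setting them equal: 5497 = 10P, so P = 549.70.
Substituting into AD, Y = 1448.80.

P = 549.70, Y = 1448.80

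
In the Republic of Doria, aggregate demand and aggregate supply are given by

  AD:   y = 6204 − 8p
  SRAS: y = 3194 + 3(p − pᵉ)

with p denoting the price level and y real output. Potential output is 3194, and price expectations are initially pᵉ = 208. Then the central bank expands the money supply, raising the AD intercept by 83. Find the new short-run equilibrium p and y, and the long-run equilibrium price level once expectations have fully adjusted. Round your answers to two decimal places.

AD shifts right: new AD is y = 6287 − 8p. With pᵉ = 208, SRAS is y = 2570 + 3p.
Short run: 6287 − 8p = 2570 + 3p gives 3717 = 11p, so p = 337.91 and y = 6287 − 8p = 3583.73.
y = 3583.73 is above potential 3194; expectations adjust and SRAS shifts left until y = 3194.
Long run: on the new AD curve, 3194 = 6287 − 8p gives p = 386.63.

Short run: p = 337.91, y = 3583.73. Long run: p = 386.63.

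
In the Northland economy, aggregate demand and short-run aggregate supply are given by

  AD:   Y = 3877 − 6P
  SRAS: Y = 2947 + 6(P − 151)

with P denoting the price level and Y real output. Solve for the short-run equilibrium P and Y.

Write SRAS as Y = 2947 + 6P − 906 = 2041 + 6P.
Set AD = SRAS: 3877 − 6P = 2041 + 6P, so 1836 = 12P and P = 153.
Then Y = 3877 − 6·153 = 2959.

P = 153, Y = 2959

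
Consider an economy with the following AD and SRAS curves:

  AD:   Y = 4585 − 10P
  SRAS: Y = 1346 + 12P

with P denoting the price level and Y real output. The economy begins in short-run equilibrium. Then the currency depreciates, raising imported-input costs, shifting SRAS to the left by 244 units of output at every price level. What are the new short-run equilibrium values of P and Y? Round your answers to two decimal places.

This is a negative supply shock: SRAS shifts left.
New SRAS: Y = 1102 + 12P.
Set AD = SRAS: 4585 − 10P = 1102 + 12P, so 3483 = 22P and P = 158.32.
Substituting into AD, Y = 3001.82.

P = 158.32, Y = 3001.82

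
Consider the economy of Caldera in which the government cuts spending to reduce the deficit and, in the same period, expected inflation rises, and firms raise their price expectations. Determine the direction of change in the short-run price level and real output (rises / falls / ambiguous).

Price level: ambiguous; output: falls

The first event is a negative demand shock: AD shifts left, which by itself pushes P down and Y down.
The second is an adverse supply shock: SRAS shifts left, which by itself pushes P up and Y down.
The two shocks push P in opposite directions, so the effect on P is ambiguous. Both shocks push Y down, so Y falls.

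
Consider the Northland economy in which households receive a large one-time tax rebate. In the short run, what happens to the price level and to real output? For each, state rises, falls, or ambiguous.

This is a positive demand shock: AD shifts right.
Moving along the upward-sloping SRAS curve, P rises and Y rises.

Price level: rises; output: rises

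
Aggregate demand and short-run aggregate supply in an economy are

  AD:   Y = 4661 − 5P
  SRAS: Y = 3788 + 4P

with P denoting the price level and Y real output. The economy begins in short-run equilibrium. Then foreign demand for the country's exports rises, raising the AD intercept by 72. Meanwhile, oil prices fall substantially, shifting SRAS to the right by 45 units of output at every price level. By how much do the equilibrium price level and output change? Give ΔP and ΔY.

After both shocks: AD is Y = 4733 − 5P and SRAS is Y = 3833 + 4P.
Setting them equal: 900 = 9P, so P = 100.
Y = 4733 − 5·100 = 4233.
Initially P = 97, Y = 4176, so ΔP = +3 and ΔY = +57.

ΔP = +3, ΔY = +57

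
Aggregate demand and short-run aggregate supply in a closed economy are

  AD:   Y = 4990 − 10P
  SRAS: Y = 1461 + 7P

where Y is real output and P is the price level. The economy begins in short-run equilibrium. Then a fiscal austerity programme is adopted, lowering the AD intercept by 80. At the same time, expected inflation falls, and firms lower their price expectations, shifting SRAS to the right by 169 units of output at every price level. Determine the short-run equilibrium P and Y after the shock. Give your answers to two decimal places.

After both shocks: AD is Y = 4910 − 10P and SRAS is Y = 1630 + 7P.
Setting them equal: 3280 = 17P, so P = 192.94.
Substituting into AD, Y = 2980.59.

P = 192.94, Y = 2980.59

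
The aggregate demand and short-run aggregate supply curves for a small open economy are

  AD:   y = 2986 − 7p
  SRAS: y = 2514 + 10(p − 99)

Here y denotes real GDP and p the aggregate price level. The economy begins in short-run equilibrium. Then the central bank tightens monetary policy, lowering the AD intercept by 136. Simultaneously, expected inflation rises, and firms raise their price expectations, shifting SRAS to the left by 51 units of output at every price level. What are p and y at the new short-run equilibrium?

p = 81, y = 2283

After both shocks: AD is y = 2850 − 7p and SRAS is y = 1473 + 10p.
Setting them equal: 1377 = 17p, so p = 81.
y = 2850 − 7·81 = 2283.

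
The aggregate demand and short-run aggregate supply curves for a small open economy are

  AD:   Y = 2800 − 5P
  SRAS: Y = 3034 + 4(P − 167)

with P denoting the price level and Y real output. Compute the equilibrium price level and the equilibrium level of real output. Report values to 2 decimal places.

Write SRAS as Y = 3034 + 4P − 668 = 2366 + 4P.
Set AD = SRAS: 2800 − 5P = 2366 + 4P, so 434 = 9P and P = 48.22.
Substituting into AD, Y = 2800 − 5P = 2558.89.

P = 48.22, Y = 2558.89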